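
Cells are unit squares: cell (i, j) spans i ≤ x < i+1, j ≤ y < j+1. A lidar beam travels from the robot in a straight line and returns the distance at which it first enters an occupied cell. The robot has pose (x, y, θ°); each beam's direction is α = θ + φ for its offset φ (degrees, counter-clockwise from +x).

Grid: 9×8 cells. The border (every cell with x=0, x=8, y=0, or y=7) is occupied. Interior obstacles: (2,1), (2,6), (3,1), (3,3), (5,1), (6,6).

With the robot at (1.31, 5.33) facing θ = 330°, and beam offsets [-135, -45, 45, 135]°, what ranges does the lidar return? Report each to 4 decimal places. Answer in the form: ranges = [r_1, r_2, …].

beam 1: φ=-135°, α=195°
  dir = (cos 195°, sin 195°) = (-0.9659, -0.2588); from cell (1,5)
  next x-line at t=0.3209, next y-line at t=1.2750; Δt_x=1.0353, Δt_y=3.8637
    x: enter (0,5) at t=0.3209 ← occupied
  → r_1 = 0.3209
beam 2: φ=-45°, α=285°
  dir = (cos 285°, sin 285°) = (0.2588, -0.9659); from cell (1,5)
  next x-line at t=2.6660, next y-line at t=0.3416; Δt_x=3.8637, Δt_y=1.0353
    y: enter (1,4) at t=0.3416
    y: enter (1,3) at t=1.3769
    y: enter (1,2) at t=2.4122
    x: enter (2,2) at t=2.6660
    y: enter (2,1) at t=3.4475 ← occupied
  → r_2 = 3.4475
beam 3: φ=45°, α=15°
  dir = (cos 15°, sin 15°) = (0.9659, 0.2588); from cell (1,5)
  next x-line at t=0.7143, next y-line at t=2.5887; Δt_x=1.0353, Δt_y=3.8637
    x: enter (2,5) at t=0.7143
    x: enter (3,5) at t=1.7496
    y: enter (3,6) at t=2.5887
    x: enter (4,6) at t=2.7849
    x: enter (5,6) at t=3.8202
    x: enter (6,6) at t=4.8554 ← occupied
  → r_3 = 4.8554
beam 4: φ=135°, α=105°
  dir = (cos 105°, sin 105°) = (-0.2588, 0.9659); from cell (1,5)
  next x-line at t=1.1977, next y-line at t=0.6936; Δt_x=3.8637, Δt_y=1.0353
    y: enter (1,6) at t=0.6936
    x: enter (0,6) at t=1.1977 ← occupied
  → r_4 = 1.1977

ranges = [0.3209, 3.4475, 4.8554, 1.1977]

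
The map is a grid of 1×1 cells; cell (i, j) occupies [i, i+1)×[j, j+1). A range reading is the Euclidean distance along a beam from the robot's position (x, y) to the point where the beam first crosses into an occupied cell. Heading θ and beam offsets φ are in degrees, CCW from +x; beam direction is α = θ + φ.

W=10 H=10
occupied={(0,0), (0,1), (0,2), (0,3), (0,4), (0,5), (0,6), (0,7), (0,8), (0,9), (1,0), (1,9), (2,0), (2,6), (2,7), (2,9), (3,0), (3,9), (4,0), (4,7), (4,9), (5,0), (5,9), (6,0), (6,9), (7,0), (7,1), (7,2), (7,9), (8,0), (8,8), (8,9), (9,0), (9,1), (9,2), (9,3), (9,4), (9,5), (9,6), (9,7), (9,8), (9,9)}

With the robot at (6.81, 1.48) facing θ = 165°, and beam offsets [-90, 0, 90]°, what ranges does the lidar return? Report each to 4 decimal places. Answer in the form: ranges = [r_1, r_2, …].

ranges = [0.7341, 6.0150, 0.4969]

beam 1: φ=-90°, α=75°
  dir = (cos 75°, sin 75°) = (0.2588, 0.9659); from cell (6,1)
  next x-line at t=0.7341, next y-line at t=0.5383; Δt_x=3.8637, Δt_y=1.0353
    y: enter (6,2) at t=0.5383
    x: enter (7,2) at t=0.7341 ← occupied
  → r_1 = 0.7341
beam 2: φ=0°, α=165°
  dir = (cos 165°, sin 165°) = (-0.9659, 0.2588); from cell (6,1)
  next x-line at t=0.8386, next y-line at t=2.0091; Δt_x=1.0353, Δt_y=3.8637
    x: enter (5,1) at t=0.8386
    x: enter (4,1) at t=1.8738
    y: enter (4,2) at t=2.0091
    x: enter (3,2) at t=2.9091
    x: enter (2,2) at t=3.9444
    x: enter (1,2) at t=4.9797
    y: enter (1,3) at t=5.8728
    x: enter (0,3) at t=6.0150 ← occupied
  → r_2 = 6.0150
beam 3: φ=90°, α=255°
  dir = (cos 255°, sin 255°) = (-0.2588, -0.9659); from cell (6,1)
  next x-line at t=3.1296, next y-line at t=0.4969; Δt_x=3.8637, Δt_y=1.0353
    y: enter (6,0) at t=0.4969 ← occupied
  → r_3 = 0.4969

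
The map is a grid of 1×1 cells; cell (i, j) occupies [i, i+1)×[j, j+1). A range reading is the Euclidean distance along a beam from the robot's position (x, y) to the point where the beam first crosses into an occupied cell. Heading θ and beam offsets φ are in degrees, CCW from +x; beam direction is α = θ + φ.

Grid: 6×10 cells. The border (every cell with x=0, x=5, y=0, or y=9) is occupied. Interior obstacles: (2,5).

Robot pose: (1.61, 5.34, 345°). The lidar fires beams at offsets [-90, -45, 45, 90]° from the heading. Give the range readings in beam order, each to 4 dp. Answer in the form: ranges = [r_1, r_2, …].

beam 1: φ=-90°, α=255°
  d=(-0.2588,-0.9659)  start (1,5)  tX=2.3569 tY=0.3520  stride 1/|dx|=3.8637 1/|dy|=1.0353
    cross y-line → (1,4), t=0.3520
    cross y-line → (1,3), t=1.3873
    cross x-line → (0,3), t=2.3569 (wall)
  → r_1 = 2.3569
beam 2: φ=-45°, α=300°
  d=(0.5000,-0.8660)  start (1,5)  tX=0.7800 tY=0.3926  stride 1/|dx|=2.0000 1/|dy|=1.1547
    cross y-line → (1,4), t=0.3926
    cross x-line → (2,4), t=0.7800
    cross y-line → (2,3), t=1.5473
    cross y-line → (2,2), t=2.7020
    cross x-line → (3,2), t=2.7800
    cross y-line → (3,1), t=3.8567
    cross x-line → (4,1), t=4.7800
    cross y-line → (4,0), t=5.0114 (wall)
  → r_2 = 5.0114
beam 3: φ=45°, α=30°
  d=(0.8660,0.5000)  start (1,5)  tX=0.4503 tY=1.3200  stride 1/|dx|=1.1547 1/|dy|=2.0000
    cross x-line → (2,5), t=0.4503 (wall)
  → r_3 = 0.4503
beam 4: φ=90°, α=75°
  d=(0.2588,0.9659)  start (1,5)  tX=1.5068 tY=0.6833  stride 1/|dx|=3.8637 1/|dy|=1.0353
    cross y-line → (1,6), t=0.6833
    cross x-line → (2,6), t=1.5068
    cross y-line → (2,7), t=1.7186
    cross y-line → (2,8), t=2.7538
    cross y-line → (2,9), t=3.7891 (wall)
  → r_4 = 3.7891

ranges = [2.3569, 5.0114, 0.4503, 3.7891]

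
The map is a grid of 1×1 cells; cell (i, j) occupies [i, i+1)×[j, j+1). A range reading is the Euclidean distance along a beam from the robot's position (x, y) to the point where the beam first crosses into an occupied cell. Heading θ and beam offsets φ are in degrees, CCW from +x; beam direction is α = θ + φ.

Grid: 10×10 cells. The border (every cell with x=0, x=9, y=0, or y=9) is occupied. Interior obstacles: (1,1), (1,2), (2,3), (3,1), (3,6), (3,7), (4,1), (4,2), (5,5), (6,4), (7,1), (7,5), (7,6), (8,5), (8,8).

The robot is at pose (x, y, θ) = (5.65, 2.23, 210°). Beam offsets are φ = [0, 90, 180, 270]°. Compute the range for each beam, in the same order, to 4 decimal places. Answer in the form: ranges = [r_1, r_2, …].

beam 1: φ=0°, α=210°
  direction (-0.8660, -0.5000); cell (5,2); t to first gridline: x 0.7506, y 0.4600 (then +1.1547 / +2.0000)
    (5,1) via y @ 0.4600
    (4,1) via x @ 0.7506  # hit
  → r_1 = 0.7506
beam 2: φ=90°, α=300°
  direction (0.5000, -0.8660); cell (5,2); t to first gridline: x 0.7000, y 0.2656 (then +2.0000 / +1.1547)
    (5,1) via y @ 0.2656
    (6,1) via x @ 0.7000
    (6,0) via y @ 1.4203  # hit
  → r_2 = 1.4203
beam 3: φ=180°, α=30°
  direction (0.8660, 0.5000); cell (5,2); t to first gridline: x 0.4041, y 1.5400 (then +1.1547 / +2.0000)
    (6,2) via x @ 0.4041
    (6,3) via y @ 1.5400
    (7,3) via x @ 1.5588
    (8,3) via x @ 2.7135
    (8,4) via y @ 3.5400
    (9,4) via x @ 3.8682  # hit
  → r_3 = 3.8682
beam 4: φ=270°, α=120°
  direction (-0.5000, 0.8660); cell (5,2); t to first gridline: x 1.3000, y 0.8891 (then +2.0000 / +1.1547)
    (5,3) via y @ 0.8891
    (4,3) via x @ 1.3000
    (4,4) via y @ 2.0438
    (4,5) via y @ 3.1985
    (3,5) via x @ 3.3000
    (3,6) via y @ 4.3532  # hit
  → r_4 = 4.3532

ranges = [0.7506, 1.4203, 3.8682, 4.3532]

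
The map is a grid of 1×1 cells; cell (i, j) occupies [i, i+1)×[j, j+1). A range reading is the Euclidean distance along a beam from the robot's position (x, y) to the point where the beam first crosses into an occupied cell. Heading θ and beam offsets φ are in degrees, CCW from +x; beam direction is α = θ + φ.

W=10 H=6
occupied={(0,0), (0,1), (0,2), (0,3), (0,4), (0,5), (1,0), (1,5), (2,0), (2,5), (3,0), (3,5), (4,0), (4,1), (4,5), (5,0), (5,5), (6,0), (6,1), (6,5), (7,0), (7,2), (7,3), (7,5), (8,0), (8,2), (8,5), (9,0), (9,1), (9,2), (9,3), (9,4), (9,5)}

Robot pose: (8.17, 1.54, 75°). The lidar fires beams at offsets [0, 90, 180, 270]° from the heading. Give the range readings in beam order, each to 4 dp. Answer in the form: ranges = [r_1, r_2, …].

beam 1: φ=0°, α=75°
  cosα=0.2588 sinα=0.9659 | (8,1) | tMaxX 3.2069 tMaxY 0.4762 | tΔX 3.8637 tΔY 1.0353
    t=0.4762 [y] (8,2) — stop
  → r_1 = 0.4762
beam 2: φ=90°, α=165°
  cosα=-0.9659 sinα=0.2588 | (8,1) | tMaxX 0.1760 tMaxY 1.7773 | tΔX 1.0353 tΔY 3.8637
    t=0.1760 [x] (7,1)
    t=1.2113 [x] (6,1) — stop
  → r_2 = 1.2113
beam 3: φ=180°, α=255°
  cosα=-0.2588 sinα=-0.9659 | (8,1) | tMaxX 0.6568 tMaxY 0.5590 | tΔX 3.8637 tΔY 1.0353
    t=0.5590 [y] (8,0) — stop
  → r_3 = 0.5590
beam 4: φ=270°, α=345°
  cosα=0.9659 sinα=-0.2588 | (8,1) | tMaxX 0.8593 tMaxY 2.0864 | tΔX 1.0353 tΔY 3.8637
    t=0.8593 [x] (9,1) — stop
  → r_4 = 0.8593

ranges = [0.4762, 1.2113, 0.5590, 0.8593]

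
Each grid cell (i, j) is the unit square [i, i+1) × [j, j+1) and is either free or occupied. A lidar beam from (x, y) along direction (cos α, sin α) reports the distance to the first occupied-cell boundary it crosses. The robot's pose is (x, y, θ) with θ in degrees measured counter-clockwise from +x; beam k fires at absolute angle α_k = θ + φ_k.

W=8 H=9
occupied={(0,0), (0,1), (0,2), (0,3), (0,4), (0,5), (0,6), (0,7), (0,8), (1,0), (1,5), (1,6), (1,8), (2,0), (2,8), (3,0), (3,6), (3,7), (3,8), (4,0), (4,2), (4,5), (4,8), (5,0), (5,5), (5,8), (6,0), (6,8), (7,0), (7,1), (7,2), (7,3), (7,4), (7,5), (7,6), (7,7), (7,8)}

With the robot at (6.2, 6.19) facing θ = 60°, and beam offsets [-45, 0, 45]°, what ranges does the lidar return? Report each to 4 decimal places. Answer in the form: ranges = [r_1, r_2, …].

beam 1: φ=-45°, α=15°
  direction (0.9659, 0.2588); cell (6,6); t to first gridline: x 0.8282, y 3.1296 (then +1.0353 / +3.8637)
    (7,6) via x @ 0.8282  # hit
  → r_1 = 0.8282
beam 2: φ=0°, α=60°
  direction (0.5000, 0.8660); cell (6,6); t to first gridline: x 1.6000, y 0.9353 (then +2.0000 / +1.1547)
    (6,7) via y @ 0.9353
    (7,7) via x @ 1.6000  # hit
  → r_2 = 1.6000
beam 3: φ=45°, α=105°
  direction (-0.2588, 0.9659); cell (6,6); t to first gridline: x 0.7727, y 0.8386 (then +3.8637 / +1.0353)
    (5,6) via x @ 0.7727
    (5,7) via y @ 0.8386
    (5,8) via y @ 1.8738  # hit
  → r_3 = 1.8738

ranges = [0.8282, 1.6000, 1.8738]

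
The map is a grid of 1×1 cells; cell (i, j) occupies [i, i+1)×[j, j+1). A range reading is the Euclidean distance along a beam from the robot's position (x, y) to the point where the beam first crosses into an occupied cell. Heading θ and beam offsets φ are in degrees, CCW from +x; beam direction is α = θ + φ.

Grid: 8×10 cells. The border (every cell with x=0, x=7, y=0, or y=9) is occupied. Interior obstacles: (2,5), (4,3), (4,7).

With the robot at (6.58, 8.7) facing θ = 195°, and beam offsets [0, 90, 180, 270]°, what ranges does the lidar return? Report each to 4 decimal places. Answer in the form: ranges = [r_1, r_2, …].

ranges = [5.7768, 1.6228, 0.4348, 0.3106]

beam 1: φ=0°, α=195°
  dir = (cos 195°, sin 195°) = (-0.9659, -0.2588); from cell (6,8)
  next x-line at t=0.6005, next y-line at t=2.7046; Δt_x=1.0353, Δt_y=3.8637
    x: enter (5,8) at t=0.6005
    x: enter (4,8) at t=1.6357
    x: enter (3,8) at t=2.6710
    y: enter (3,7) at t=2.7046
    x: enter (2,7) at t=3.7063
    x: enter (1,7) at t=4.7416
    x: enter (0,7) at t=5.7768 ← occupied
  → r_1 = 5.7768
beam 2: φ=90°, α=285°
  dir = (cos 285°, sin 285°) = (0.2588, -0.9659); from cell (6,8)
  next x-line at t=1.6228, next y-line at t=0.7247; Δt_x=3.8637, Δt_y=1.0353
    y: enter (6,7) at t=0.7247
    x: enter (7,7) at t=1.6228 ← occupied
  → r_2 = 1.6228
beam 3: φ=180°, α=15°
  dir = (cos 15°, sin 15°) = (0.9659, 0.2588); from cell (6,8)
  next x-line at t=0.4348, next y-line at t=1.1591; Δt_x=1.0353, Δt_y=3.8637
    x: enter (7,8) at t=0.4348 ← occupied
  → r_3 = 0.4348
beam 4: φ=270°, α=105°
  dir = (cos 105°, sin 105°) = (-0.2588, 0.9659); from cell (6,8)
  next x-line at t=2.2409, next y-line at t=0.3106; Δt_x=3.8637, Δt_y=1.0353
    y: enter (6,9) at t=0.3106 ← occupied
  → r_4 = 0.3106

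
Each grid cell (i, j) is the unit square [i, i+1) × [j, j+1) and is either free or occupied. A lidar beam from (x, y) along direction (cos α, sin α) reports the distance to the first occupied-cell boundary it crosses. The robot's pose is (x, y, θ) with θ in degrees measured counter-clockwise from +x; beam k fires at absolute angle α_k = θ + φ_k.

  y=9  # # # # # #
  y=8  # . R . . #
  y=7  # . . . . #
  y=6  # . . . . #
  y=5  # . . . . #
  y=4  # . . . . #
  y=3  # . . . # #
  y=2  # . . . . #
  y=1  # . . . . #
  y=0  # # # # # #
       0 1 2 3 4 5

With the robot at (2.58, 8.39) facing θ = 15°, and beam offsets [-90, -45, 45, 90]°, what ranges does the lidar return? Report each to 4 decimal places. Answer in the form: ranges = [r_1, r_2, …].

beam 1: φ=-90°, α=285°
  direction (0.2588, -0.9659); cell (2,8); t to first gridline: x 1.6228, y 0.4038 (then +3.8637 / +1.0353)
    (2,7) via y @ 0.4038
    (2,6) via y @ 1.4390
    (3,6) via x @ 1.6228
    (3,5) via y @ 2.4743
    (3,4) via y @ 3.5096
    (3,3) via y @ 4.5449
    (4,3) via x @ 5.4865  # hit
  → r_1 = 5.4865
beam 2: φ=-45°, α=330°
  direction (0.8660, -0.5000); cell (2,8); t to first gridline: x 0.4850, y 0.7800 (then +1.1547 / +2.0000)
    (3,8) via x @ 0.4850
    (3,7) via y @ 0.7800
    (4,7) via x @ 1.6397
    (4,6) via y @ 2.7800
    (5,6) via x @ 2.7944  # hit
  → r_2 = 2.7944
beam 3: φ=45°, α=60°
  direction (0.5000, 0.8660); cell (2,8); t to first gridline: x 0.8400, y 0.7044 (then +2.0000 / +1.1547)
    (2,9) via y @ 0.7044  # hit
  → r_3 = 0.7044
beam 4: φ=90°, α=105°
  direction (-0.2588, 0.9659); cell (2,8); t to first gridline: x 2.2409, y 0.6315 (then +3.8637 / +1.0353)
    (2,9) via y @ 0.6315  # hit
  → r_4 = 0.6315

ranges = [5.4865, 2.7944, 0.7044, 0.6315]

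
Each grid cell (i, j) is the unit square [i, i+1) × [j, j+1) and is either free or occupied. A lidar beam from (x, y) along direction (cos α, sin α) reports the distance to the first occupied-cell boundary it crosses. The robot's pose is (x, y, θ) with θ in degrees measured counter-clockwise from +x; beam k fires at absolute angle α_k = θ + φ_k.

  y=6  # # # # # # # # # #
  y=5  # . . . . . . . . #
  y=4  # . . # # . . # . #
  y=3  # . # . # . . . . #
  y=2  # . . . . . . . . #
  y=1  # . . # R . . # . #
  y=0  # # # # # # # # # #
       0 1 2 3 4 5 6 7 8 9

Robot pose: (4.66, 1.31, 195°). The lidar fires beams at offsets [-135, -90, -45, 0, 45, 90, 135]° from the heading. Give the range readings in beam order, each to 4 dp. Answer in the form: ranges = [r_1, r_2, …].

beam 1: φ=-135°, α=60°
  direction (0.5000, 0.8660); cell (4,1); t to first gridline: x 0.6800, y 0.7967 (then +2.0000 / +1.1547)
    (5,1) via x @ 0.6800
    (5,2) via y @ 0.7967
    (5,3) via y @ 1.9514
    (6,3) via x @ 2.6800
    (6,4) via y @ 3.1061
    (6,5) via y @ 4.2608
    (7,5) via x @ 4.6800
    (7,6) via y @ 5.4155  # hit
  → r_1 = 5.4155
beam 2: φ=-90°, α=105°
  direction (-0.2588, 0.9659); cell (4,1); t to first gridline: x 2.5500, y 0.7143 (then +3.8637 / +1.0353)
    (4,2) via y @ 0.7143
    (4,3) via y @ 1.7496  # hit
  → r_2 = 1.7496
beam 3: φ=-45°, α=150°
  direction (-0.8660, 0.5000); cell (4,1); t to first gridline: x 0.7621, y 1.3800 (then +1.1547 / +2.0000)
    (3,1) via x @ 0.7621  # hit
  → r_3 = 0.7621
beam 4: φ=0°, α=195°
  direction (-0.9659, -0.2588); cell (4,1); t to first gridline: x 0.6833, y 1.1977 (then +1.0353 / +3.8637)
    (3,1) via x @ 0.6833  # hit
  → r_4 = 0.6833
beam 5: φ=45°, α=240°
  direction (-0.5000, -0.8660); cell (4,1); t to first gridline: x 1.3200, y 0.3580 (then +2.0000 / +1.1547)
    (4,0) via y @ 0.3580  # hit
  → r_5 = 0.3580
beam 6: φ=90°, α=285°
  direction (0.2588, -0.9659); cell (4,1); t to first gridline: x 1.3137, y 0.3209 (then +3.8637 / +1.0353)
    (4,0) via y @ 0.3209  # hit
  → r_6 = 0.3209
beam 7: φ=135°, α=330°
  direction (0.8660, -0.5000); cell (4,1); t to first gridline: x 0.3926, y 0.6200 (then +1.1547 / +2.0000)
    (5,1) via x @ 0.3926
    (5,0) via y @ 0.6200  # hit
  → r_7 = 0.6200

ranges = [5.4155, 1.7496, 0.7621, 0.6833, 0.3580, 0.3209, 0.6200]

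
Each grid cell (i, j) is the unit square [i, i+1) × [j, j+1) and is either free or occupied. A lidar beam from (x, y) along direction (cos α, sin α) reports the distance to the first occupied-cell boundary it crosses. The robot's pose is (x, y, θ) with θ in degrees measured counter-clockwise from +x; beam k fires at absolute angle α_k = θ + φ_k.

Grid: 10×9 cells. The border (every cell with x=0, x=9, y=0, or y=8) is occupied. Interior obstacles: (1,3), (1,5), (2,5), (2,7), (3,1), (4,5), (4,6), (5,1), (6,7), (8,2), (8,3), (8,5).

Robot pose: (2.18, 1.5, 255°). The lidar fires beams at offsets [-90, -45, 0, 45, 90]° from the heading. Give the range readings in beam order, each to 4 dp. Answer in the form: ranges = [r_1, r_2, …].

ranges = [1.2216, 1.0000, 0.5176, 0.5774, 0.8489]

beam 1: φ=-90°, α=165°
  direction (-0.9659, 0.2588); cell (2,1); t to first gridline: x 0.1863, y 1.9319 (then +1.0353 / +3.8637)
    (1,1) via x @ 0.1863
    (0,1) via x @ 1.2216  # hit
  → r_1 = 1.2216
beam 2: φ=-45°, α=210°
  direction (-0.8660, -0.5000); cell (2,1); t to first gridline: x 0.2078, y 1.0000 (then +1.1547 / +2.0000)
    (1,1) via x @ 0.2078
    (1,0) via y @ 1.0000  # hit
  → r_2 = 1.0000
beam 3: φ=0°, α=255°
  direction (-0.2588, -0.9659); cell (2,1); t to first gridline: x 0.6955, y 0.5176 (then +3.8637 / +1.0353)
    (2,0) via y @ 0.5176  # hit
  → r_3 = 0.5176
beam 4: φ=45°, α=300°
  direction (0.5000, -0.8660); cell (2,1); t to first gridline: x 1.6400, y 0.5774 (then +2.0000 / +1.1547)
    (2,0) via y @ 0.5774  # hit
  → r_4 = 0.5774
beam 5: φ=90°, α=345°
  direction (0.9659, -0.2588); cell (2,1); t to first gridline: x 0.8489, y 1.9319 (then +1.0353 / +3.8637)
    (3,1) via x @ 0.8489  # hit
  → r_5 = 0.8489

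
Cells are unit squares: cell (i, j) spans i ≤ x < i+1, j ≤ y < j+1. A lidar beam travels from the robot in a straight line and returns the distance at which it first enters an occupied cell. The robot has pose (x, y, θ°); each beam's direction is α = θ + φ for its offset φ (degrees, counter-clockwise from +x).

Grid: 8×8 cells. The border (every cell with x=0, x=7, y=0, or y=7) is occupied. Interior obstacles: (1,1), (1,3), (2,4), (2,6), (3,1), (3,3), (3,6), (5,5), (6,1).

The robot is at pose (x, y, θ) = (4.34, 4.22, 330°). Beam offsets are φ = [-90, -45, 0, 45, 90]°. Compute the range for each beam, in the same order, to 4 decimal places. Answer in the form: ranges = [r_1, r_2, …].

beam 1: φ=-90°, α=240°
  dir = (cos 240°, sin 240°) = (-0.5000, -0.8660); from cell (4,4)
  next x-line at t=0.6800, next y-line at t=0.2540; Δt_x=2.0000, Δt_y=1.1547
    y: enter (4,3) at t=0.2540
    x: enter (3,3) at t=0.6800 ← occupied
  → r_1 = 0.6800
beam 2: φ=-45°, α=285°
  dir = (cos 285°, sin 285°) = (0.2588, -0.9659); from cell (4,4)
  next x-line at t=2.5500, next y-line at t=0.2278; Δt_x=3.8637, Δt_y=1.0353
    y: enter (4,3) at t=0.2278
    y: enter (4,2) at t=1.2630
    y: enter (4,1) at t=2.2983
    x: enter (5,1) at t=2.5500
    y: enter (5,0) at t=3.3336 ← occupied
  → r_2 = 3.3336
beam 3: φ=0°, α=330°
  dir = (cos 330°, sin 330°) = (0.8660, -0.5000); from cell (4,4)
  next x-line at t=0.7621, next y-line at t=0.4400; Δt_x=1.1547, Δt_y=2.0000
    y: enter (4,3) at t=0.4400
    x: enter (5,3) at t=0.7621
    x: enter (6,3) at t=1.9168
    y: enter (6,2) at t=2.4400
    x: enter (7,2) at t=3.0715 ← occupied
  → r_3 = 3.0715
beam 4: φ=45°, α=15°
  dir = (cos 15°, sin 15°) = (0.9659, 0.2588); from cell (4,4)
  next x-line at t=0.6833, next y-line at t=3.0137; Δt_x=1.0353, Δt_y=3.8637
    x: enter (5,4) at t=0.6833
    x: enter (6,4) at t=1.7186
    x: enter (7,4) at t=2.7538 ← occupied
  → r_4 = 2.7538
beam 5: φ=90°, α=60°
  dir = (cos 60°, sin 60°) = (0.5000, 0.8660); from cell (4,4)
  next x-line at t=1.3200, next y-line at t=0.9007; Δt_x=2.0000, Δt_y=1.1547
    y: enter (4,5) at t=0.9007
    x: enter (5,5) at t=1.3200 ← occupied
  → r_5 = 1.3200

ranges = [0.6800, 3.3336, 3.0715, 2.7538, 1.3200]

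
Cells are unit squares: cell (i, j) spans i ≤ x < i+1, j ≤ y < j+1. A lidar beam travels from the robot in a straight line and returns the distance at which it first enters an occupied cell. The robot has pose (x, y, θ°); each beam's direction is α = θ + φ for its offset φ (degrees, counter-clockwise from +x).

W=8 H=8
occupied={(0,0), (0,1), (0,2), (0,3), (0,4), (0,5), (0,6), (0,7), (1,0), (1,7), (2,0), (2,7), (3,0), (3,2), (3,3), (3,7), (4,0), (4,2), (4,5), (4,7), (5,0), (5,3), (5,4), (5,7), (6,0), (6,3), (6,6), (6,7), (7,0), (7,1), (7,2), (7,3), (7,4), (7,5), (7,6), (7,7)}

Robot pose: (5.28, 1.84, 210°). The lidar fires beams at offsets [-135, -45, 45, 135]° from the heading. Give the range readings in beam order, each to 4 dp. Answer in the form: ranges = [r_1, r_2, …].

beam 1: φ=-135°, α=75°
  cosα=0.2588 sinα=0.9659 | (5,1) | tMaxX 2.7819 tMaxY 0.1656 | tΔX 3.8637 tΔY 1.0353
    t=0.1656 [y] (5,2)
    t=1.2009 [y] (5,3) — stop
  → r_1 = 1.2009
beam 2: φ=-45°, α=165°
  cosα=-0.9659 sinα=0.2588 | (5,1) | tMaxX 0.2899 tMaxY 0.6182 | tΔX 1.0353 tΔY 3.8637
    t=0.2899 [x] (4,1)
    t=0.6182 [y] (4,2) — stop
  → r_2 = 0.6182
beam 3: φ=45°, α=255°
  cosα=-0.2588 sinα=-0.9659 | (5,1) | tMaxX 1.0818 tMaxY 0.8696 | tΔX 3.8637 tΔY 1.0353
    t=0.8696 [y] (5,0) — stop
  → r_3 = 0.8696
beam 4: φ=135°, α=345°
  cosα=0.9659 sinα=-0.2588 | (5,1) | tMaxX 0.7454 tMaxY 3.2455 | tΔX 1.0353 tΔY 3.8637
    t=0.7454 [x] (6,1)
    t=1.7807 [x] (7,1) — stop
  → r_4 = 1.7807

ranges = [1.2009, 0.6182, 0.8696, 1.7807]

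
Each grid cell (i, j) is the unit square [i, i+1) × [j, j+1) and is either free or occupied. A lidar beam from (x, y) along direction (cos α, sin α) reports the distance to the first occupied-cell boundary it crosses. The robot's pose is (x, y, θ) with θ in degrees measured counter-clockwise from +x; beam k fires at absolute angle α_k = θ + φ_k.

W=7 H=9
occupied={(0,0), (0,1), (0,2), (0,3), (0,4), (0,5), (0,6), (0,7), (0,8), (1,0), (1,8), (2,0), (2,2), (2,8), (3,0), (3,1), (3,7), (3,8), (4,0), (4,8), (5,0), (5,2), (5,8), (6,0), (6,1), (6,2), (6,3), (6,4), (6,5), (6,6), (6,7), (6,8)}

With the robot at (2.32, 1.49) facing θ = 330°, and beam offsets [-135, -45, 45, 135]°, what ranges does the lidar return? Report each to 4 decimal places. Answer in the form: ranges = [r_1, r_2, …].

ranges = [1.3666, 0.5073, 0.7040, 0.5280]

beam 1: φ=-135°, α=195°
  d=(-0.9659,-0.2588)  start (2,1)  tX=0.3313 tY=1.8932  stride 1/|dx|=1.0353 1/|dy|=3.8637
    cross x-line → (1,1), t=0.3313
    cross x-line → (0,1), t=1.3666 (wall)
  → r_1 = 1.3666
beam 2: φ=-45°, α=285°
  d=(0.2588,-0.9659)  start (2,1)  tX=2.6273 tY=0.5073  stride 1/|dx|=3.8637 1/|dy|=1.0353
    cross y-line → (2,0), t=0.5073 (wall)
  → r_2 = 0.5073
beam 3: φ=45°, α=15°
  d=(0.9659,0.2588)  start (2,1)  tX=0.7040 tY=1.9705  stride 1/|dx|=1.0353 1/|dy|=3.8637
    cross x-line → (3,1), t=0.7040 (wall)
  → r_3 = 0.7040
beam 4: φ=135°, α=105°
  d=(-0.2588,0.9659)  start (2,1)  tX=1.2364 tY=0.5280  stride 1/|dx|=3.8637 1/|dy|=1.0353
    cross y-line → (2,2), t=0.5280 (wall)
  → r_4 = 0.5280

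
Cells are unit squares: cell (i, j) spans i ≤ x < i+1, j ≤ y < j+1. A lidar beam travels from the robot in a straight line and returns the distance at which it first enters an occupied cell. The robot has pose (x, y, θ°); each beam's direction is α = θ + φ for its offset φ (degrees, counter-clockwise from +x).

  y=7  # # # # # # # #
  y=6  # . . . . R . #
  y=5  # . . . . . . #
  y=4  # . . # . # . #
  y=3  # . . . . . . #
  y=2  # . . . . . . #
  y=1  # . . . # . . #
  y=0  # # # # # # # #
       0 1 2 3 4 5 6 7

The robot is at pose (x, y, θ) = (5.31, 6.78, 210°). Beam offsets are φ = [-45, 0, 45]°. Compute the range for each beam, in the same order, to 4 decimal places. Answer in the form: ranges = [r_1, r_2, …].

ranges = [0.8500, 4.9768, 4.9486]

beam 1: φ=-45°, α=165°
  cosα=-0.9659 sinα=0.2588 | (5,6) | tMaxX 0.3209 tMaxY 0.8500 | tΔX 1.0353 tΔY 3.8637
    t=0.3209 [x] (4,6)
    t=0.8500 [y] (4,7) — stop
  → r_1 = 0.8500
beam 2: φ=0°, α=210°
  cosα=-0.8660 sinα=-0.5000 | (5,6) | tMaxX 0.3580 tMaxY 1.5600 | tΔX 1.1547 tΔY 2.0000
    t=0.3580 [x] (4,6)
    t=1.5127 [x] (3,6)
    t=1.5600 [y] (3,5)
    t=2.6674 [x] (2,5)
    t=3.5600 [y] (2,4)
    t=3.8221 [x] (1,4)
    t=4.9768 [x] (0,4) — stop
  → r_2 = 4.9768
beam 3: φ=45°, α=255°
  cosα=-0.2588 sinα=-0.9659 | (5,6) | tMaxX 1.1977 tMaxY 0.8075 | tΔX 3.8637 tΔY 1.0353
    t=0.8075 [y] (5,5)
    t=1.1977 [x] (4,5)
    t=1.8428 [y] (4,4)
    t=2.8781 [y] (4,3)
    t=3.9133 [y] (4,2)
    t=4.9486 [y] (4,1) — stop
  → r_3 = 4.9486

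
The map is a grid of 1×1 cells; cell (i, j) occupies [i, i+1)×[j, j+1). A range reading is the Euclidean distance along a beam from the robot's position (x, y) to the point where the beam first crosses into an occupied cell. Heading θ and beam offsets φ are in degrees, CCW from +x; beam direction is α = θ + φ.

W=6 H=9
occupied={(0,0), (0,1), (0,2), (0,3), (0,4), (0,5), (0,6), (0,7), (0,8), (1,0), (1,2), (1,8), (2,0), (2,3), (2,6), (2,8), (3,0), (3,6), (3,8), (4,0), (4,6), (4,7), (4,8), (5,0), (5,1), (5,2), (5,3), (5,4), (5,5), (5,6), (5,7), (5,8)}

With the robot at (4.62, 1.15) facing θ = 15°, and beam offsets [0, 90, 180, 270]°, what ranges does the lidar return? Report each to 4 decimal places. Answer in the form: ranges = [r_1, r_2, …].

ranges = [0.3934, 5.0211, 0.5796, 0.1553]

beam 1: φ=0°, α=15°
  dir = (cos 15°, sin 15°) = (0.9659, 0.2588); from cell (4,1)
  next x-line at t=0.3934, next y-line at t=3.2841; Δt_x=1.0353, Δt_y=3.8637
    x: enter (5,1) at t=0.3934 ← occupied
  → r_1 = 0.3934
beam 2: φ=90°, α=105°
  dir = (cos 105°, sin 105°) = (-0.2588, 0.9659); from cell (4,1)
  next x-line at t=2.3955, next y-line at t=0.8800; Δt_x=3.8637, Δt_y=1.0353
    y: enter (4,2) at t=0.8800
    y: enter (4,3) at t=1.9153
    x: enter (3,3) at t=2.3955
    y: enter (3,4) at t=2.9505
    y: enter (3,5) at t=3.9858
    y: enter (3,6) at t=5.0211 ← occupied
  → r_2 = 5.0211
beam 3: φ=180°, α=195°
  dir = (cos 195°, sin 195°) = (-0.9659, -0.2588); from cell (4,1)
  next x-line at t=0.6419, next y-line at t=0.5796; Δt_x=1.0353, Δt_y=3.8637
    y: enter (4,0) at t=0.5796 ← occupied
  → r_3 = 0.5796
beam 4: φ=270°, α=285°
  dir = (cos 285°, sin 285°) = (0.2588, -0.9659); from cell (4,1)
  next x-line at t=1.4682, next y-line at t=0.1553; Δt_x=3.8637, Δt_y=1.0353
    y: enter (4,0) at t=0.1553 ← occupied
  → r_4 = 0.1553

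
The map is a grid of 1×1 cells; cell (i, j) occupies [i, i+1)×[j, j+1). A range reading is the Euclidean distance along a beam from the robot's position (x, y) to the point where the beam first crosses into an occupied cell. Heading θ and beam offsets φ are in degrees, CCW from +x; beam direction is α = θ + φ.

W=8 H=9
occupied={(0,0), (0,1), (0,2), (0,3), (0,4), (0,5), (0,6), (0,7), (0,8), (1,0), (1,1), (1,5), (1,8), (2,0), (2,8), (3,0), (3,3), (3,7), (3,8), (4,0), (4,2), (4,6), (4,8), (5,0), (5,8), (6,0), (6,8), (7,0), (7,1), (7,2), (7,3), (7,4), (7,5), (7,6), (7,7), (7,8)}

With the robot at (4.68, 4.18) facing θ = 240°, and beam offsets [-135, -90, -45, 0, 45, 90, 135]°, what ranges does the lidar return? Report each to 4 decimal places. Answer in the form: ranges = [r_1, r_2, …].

beam 1: φ=-135°, α=105°
  direction (-0.2588, 0.9659); cell (4,4); t to first gridline: x 2.6273, y 0.8489 (then +3.8637 / +1.0353)
    (4,5) via y @ 0.8489
    (4,6) via y @ 1.8842  # hit
  → r_1 = 1.8842
beam 2: φ=-90°, α=150°
  direction (-0.8660, 0.5000); cell (4,4); t to first gridline: x 0.7852, y 1.6400 (then +1.1547 / +2.0000)
    (3,4) via x @ 0.7852
    (3,5) via y @ 1.6400
    (2,5) via x @ 1.9399
    (1,5) via x @ 3.0946  # hit
  → r_2 = 3.0946
beam 3: φ=-45°, α=195°
  direction (-0.9659, -0.2588); cell (4,4); t to first gridline: x 0.7040, y 0.6955 (then +1.0353 / +3.8637)
    (4,3) via y @ 0.6955
    (3,3) via x @ 0.7040  # hit
  → r_3 = 0.7040
beam 4: φ=0°, α=240°
  direction (-0.5000, -0.8660); cell (4,4); t to first gridline: x 1.3600, y 0.2078 (then +2.0000 / +1.1547)
    (4,3) via y @ 0.2078
    (3,3) via x @ 1.3600  # hit
  → r_4 = 1.3600
beam 5: φ=45°, α=285°
  direction (0.2588, -0.9659); cell (4,4); t to first gridline: x 1.2364, y 0.1863 (then +3.8637 / +1.0353)
    (4,3) via y @ 0.1863
    (4,2) via y @ 1.2216  # hit
  → r_5 = 1.2216
beam 6: φ=90°, α=330°
  direction (0.8660, -0.5000); cell (4,4); t to first gridline: x 0.3695, y 0.3600 (then +1.1547 / +2.0000)
    (4,3) via y @ 0.3600
    (5,3) via x @ 0.3695
    (6,3) via x @ 1.5242
    (6,2) via y @ 2.3600
    (7,2) via x @ 2.6789  # hit
  → r_6 = 2.6789
beam 7: φ=135°, α=15°
  direction (0.9659, 0.2588); cell (4,4); t to first gridline: x 0.3313, y 3.1682 (then +1.0353 / +3.8637)
    (5,4) via x @ 0.3313
    (6,4) via x @ 1.3666
    (7,4) via x @ 2.4018  # hit
  → r_7 = 2.4018

ranges = [1.8842, 3.0946, 0.7040, 1.3600, 1.2216, 2.6789, 2.4018]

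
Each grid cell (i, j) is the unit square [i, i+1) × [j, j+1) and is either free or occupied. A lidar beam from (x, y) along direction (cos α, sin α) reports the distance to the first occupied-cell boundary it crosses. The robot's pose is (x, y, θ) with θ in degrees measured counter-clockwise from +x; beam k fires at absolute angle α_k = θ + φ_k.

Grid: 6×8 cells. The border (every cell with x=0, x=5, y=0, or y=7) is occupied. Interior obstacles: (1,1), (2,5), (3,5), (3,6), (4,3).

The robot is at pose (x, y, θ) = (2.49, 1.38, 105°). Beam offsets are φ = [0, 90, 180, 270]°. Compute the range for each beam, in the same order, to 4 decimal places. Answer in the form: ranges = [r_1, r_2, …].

ranges = [5.7569, 0.5073, 0.3934, 2.5985]

beam 1: φ=0°, α=105°
  cosα=-0.2588 sinα=0.9659 | (2,1) | tMaxX 1.8932 tMaxY 0.6419 | tΔX 3.8637 tΔY 1.0353
    t=0.6419 [y] (2,2)
    t=1.6771 [y] (2,3)
    t=1.8932 [x] (1,3)
    t=2.7124 [y] (1,4)
    t=3.7477 [y] (1,5)
    t=4.7830 [y] (1,6)
    t=5.7569 [x] (0,6) — stop
  → r_1 = 5.7569
beam 2: φ=90°, α=195°
  cosα=-0.9659 sinα=-0.2588 | (2,1) | tMaxX 0.5073 tMaxY 1.4682 | tΔX 1.0353 tΔY 3.8637
    t=0.5073 [x] (1,1) — stop
  → r_2 = 0.5073
beam 3: φ=180°, α=285°
  cosα=0.2588 sinα=-0.9659 | (2,1) | tMaxX 1.9705 tMaxY 0.3934 | tΔX 3.8637 tΔY 1.0353
    t=0.3934 [y] (2,0) — stop
  → r_3 = 0.3934
beam 4: φ=270°, α=15°
  cosα=0.9659 sinα=0.2588 | (2,1) | tMaxX 0.5280 tMaxY 2.3955 | tΔX 1.0353 tΔY 3.8637
    t=0.5280 [x] (3,1)
    t=1.5633 [x] (4,1)
    t=2.3955 [y] (4,2)
    t=2.5985 [x] (5,2) — stop
  → r_4 = 2.5985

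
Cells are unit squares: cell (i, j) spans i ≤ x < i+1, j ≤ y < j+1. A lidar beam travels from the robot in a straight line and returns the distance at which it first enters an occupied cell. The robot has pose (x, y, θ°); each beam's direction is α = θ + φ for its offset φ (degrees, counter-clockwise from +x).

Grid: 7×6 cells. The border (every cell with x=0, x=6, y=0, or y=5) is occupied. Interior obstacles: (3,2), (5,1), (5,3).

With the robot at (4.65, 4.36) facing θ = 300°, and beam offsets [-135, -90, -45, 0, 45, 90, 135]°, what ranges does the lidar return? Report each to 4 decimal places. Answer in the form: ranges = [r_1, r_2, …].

beam 1: φ=-135°, α=165°
  cosα=-0.9659 sinα=0.2588 | (4,4) | tMaxX 0.6729 tMaxY 2.4728 | tΔX 1.0353 tΔY 3.8637
    t=0.6729 [x] (3,4)
    t=1.7082 [x] (2,4)
    t=2.4728 [y] (2,5) — stop
  → r_1 = 2.4728
beam 2: φ=-90°, α=210°
  cosα=-0.8660 sinα=-0.5000 | (4,4) | tMaxX 0.7506 tMaxY 0.7200 | tΔX 1.1547 tΔY 2.0000
    t=0.7200 [y] (4,3)
    t=0.7506 [x] (3,3)
    t=1.9053 [x] (2,3)
    t=2.7200 [y] (2,2)
    t=3.0600 [x] (1,2)
    t=4.2147 [x] (0,2) — stop
  → r_2 = 4.2147
beam 3: φ=-45°, α=255°
  cosα=-0.2588 sinα=-0.9659 | (4,4) | tMaxX 2.5114 tMaxY 0.3727 | tΔX 3.8637 tΔY 1.0353
    t=0.3727 [y] (4,3)
    t=1.4080 [y] (4,2)
    t=2.4433 [y] (4,1)
    t=2.5114 [x] (3,1)
    t=3.4785 [y] (3,0) — stop
  → r_3 = 3.4785
beam 4: φ=0°, α=300°
  cosα=0.5000 sinα=-0.8660 | (4,4) | tMaxX 0.7000 tMaxY 0.4157 | tΔX 2.0000 tΔY 1.1547
    t=0.4157 [y] (4,3)
    t=0.7000 [x] (5,3) — stop
  → r_4 = 0.7000
beam 5: φ=45°, α=345°
  cosα=0.9659 sinα=-0.2588 | (4,4) | tMaxX 0.3623 tMaxY 1.3909 | tΔX 1.0353 tΔY 3.8637
    t=0.3623 [x] (5,4)
    t=1.3909 [y] (5,3) — stop
  → r_5 = 1.3909
beam 6: φ=90°, α=30°
  cosα=0.8660 sinα=0.5000 | (4,4) | tMaxX 0.4041 tMaxY 1.2800 | tΔX 1.1547 tΔY 2.0000
    t=0.4041 [x] (5,4)
    t=1.2800 [y] (5,5) — stop
  → r_6 = 1.2800
beam 7: φ=135°, α=75°
  cosα=0.2588 sinα=0.9659 | (4,4) | tMaxX 1.3523 tMaxY 0.6626 | tΔX 3.8637 tΔY 1.0353
    t=0.6626 [y] (4,5) — stop
  → r_7 = 0.6626

ranges = [2.4728, 4.2147, 3.4785, 0.7000, 1.3909, 1.2800, 0.6626]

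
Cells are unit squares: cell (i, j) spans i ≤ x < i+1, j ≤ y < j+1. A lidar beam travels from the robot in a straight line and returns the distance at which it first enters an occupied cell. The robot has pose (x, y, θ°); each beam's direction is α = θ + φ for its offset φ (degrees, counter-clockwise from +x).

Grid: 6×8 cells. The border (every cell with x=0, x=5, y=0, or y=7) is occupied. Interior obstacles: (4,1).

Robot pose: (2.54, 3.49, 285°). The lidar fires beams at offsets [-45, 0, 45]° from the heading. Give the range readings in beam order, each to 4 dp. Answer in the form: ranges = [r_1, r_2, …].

ranges = [2.8752, 2.5778, 2.8406]

beam 1: φ=-45°, α=240°
  dir = (cos 240°, sin 240°) = (-0.5000, -0.8660); from cell (2,3)
  next x-line at t=1.0800, next y-line at t=0.5658; Δt_x=2.0000, Δt_y=1.1547
    y: enter (2,2) at t=0.5658
    x: enter (1,2) at t=1.0800
    y: enter (1,1) at t=1.7205
    y: enter (1,0) at t=2.8752 ← occupied
  → r_1 = 2.8752
beam 2: φ=0°, α=285°
  dir = (cos 285°, sin 285°) = (0.2588, -0.9659); from cell (2,3)
  next x-line at t=1.7773, next y-line at t=0.5073; Δt_x=3.8637, Δt_y=1.0353
    y: enter (2,2) at t=0.5073
    y: enter (2,1) at t=1.5426
    x: enter (3,1) at t=1.7773
    y: enter (3,0) at t=2.5778 ← occupied
  → r_2 = 2.5778
beam 3: φ=45°, α=330°
  dir = (cos 330°, sin 330°) = (0.8660, -0.5000); from cell (2,3)
  next x-line at t=0.5312, next y-line at t=0.9800; Δt_x=1.1547, Δt_y=2.0000
    x: enter (3,3) at t=0.5312
    y: enter (3,2) at t=0.9800
    x: enter (4,2) at t=1.6859
    x: enter (5,2) at t=2.8406 ← occupied
  → r_3 = 2.8406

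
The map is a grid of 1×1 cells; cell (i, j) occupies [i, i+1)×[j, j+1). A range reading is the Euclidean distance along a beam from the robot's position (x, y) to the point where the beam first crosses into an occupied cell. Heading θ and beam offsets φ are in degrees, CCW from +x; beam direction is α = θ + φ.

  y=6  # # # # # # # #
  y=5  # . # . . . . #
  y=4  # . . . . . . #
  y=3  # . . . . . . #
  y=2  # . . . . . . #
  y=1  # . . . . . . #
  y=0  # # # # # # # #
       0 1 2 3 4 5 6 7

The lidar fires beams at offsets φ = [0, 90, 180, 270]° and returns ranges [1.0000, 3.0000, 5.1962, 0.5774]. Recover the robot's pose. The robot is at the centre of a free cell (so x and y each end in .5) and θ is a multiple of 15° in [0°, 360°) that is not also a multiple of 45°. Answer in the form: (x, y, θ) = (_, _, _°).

Enumerate (i+0.5, j+0.5, θ) over the 29 free cells and 16 admissible headings. For each, cast all 4 beams and compare to the given ranges.
  (2.5, 3.5, 195°): beam 1 = 1.5529 ≠ 1.0000 ✗
  (4.5, 5.5, 210°): beam 1 = 4.0415 ≠ 1.0000 ✗
  (5.5, 5.5, 345°): beam 1 = 1.5529 ≠ 1.0000 ✗
  (5.5, 4.5, 60°): beam 1 = 1.7321 ≠ 1.0000 ✗
  (5.5, 2.5, 105°): beam 1 = 3.6235 ≠ 1.0000 ✗
  …
  (5.5, 1.5, 330°): r_1=1.0000, r_2=3.0000, r_3=5.1962, r_4=0.5774 — all match ✓
Unique over the lattice → pose = (5.5, 1.5, 330°).

(x, y, θ) = (5.5, 1.5, 330°)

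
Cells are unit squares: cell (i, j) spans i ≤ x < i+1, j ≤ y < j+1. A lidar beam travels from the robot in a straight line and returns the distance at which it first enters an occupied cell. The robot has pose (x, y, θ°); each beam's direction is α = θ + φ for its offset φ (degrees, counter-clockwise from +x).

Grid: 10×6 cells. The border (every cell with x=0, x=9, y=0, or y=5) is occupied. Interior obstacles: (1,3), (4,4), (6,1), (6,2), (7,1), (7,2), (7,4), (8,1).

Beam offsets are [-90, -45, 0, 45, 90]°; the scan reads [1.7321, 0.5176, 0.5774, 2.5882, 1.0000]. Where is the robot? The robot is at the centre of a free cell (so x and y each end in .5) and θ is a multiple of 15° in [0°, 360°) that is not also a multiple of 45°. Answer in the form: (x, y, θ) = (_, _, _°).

(x, y, θ) = (7.5, 3.5, 120°)

Candidates: 24 free-cell centres × 16 headings = 384 poses. Raycast each; keep the one whose scan matches to 4 dp.
  (8.5, 2.5, 300°): beam 1 = 0.5774 ≠ 1.7321 ✗
  (5.5, 3.5, 120°): beam 2 = 1.5529 ≠ 0.5176 ✗
  (4.5, 2.5, 330°): beam 2 = 1.5529 ≠ 0.5176 ✗
  (2.5, 4.5, 60°): beam 1 = 4.0415 ≠ 1.7321 ✗
  (8.5, 4.5, 345°): beam 1 = 1.9319 ≠ 1.7321 ✗
  …
  (7.5, 3.5, 120°): r_1=1.7321, r_2=0.5176, r_3=0.5774, r_4=2.5882, r_5=1.0000 — all match ✓
No second candidate reproduces the full scan.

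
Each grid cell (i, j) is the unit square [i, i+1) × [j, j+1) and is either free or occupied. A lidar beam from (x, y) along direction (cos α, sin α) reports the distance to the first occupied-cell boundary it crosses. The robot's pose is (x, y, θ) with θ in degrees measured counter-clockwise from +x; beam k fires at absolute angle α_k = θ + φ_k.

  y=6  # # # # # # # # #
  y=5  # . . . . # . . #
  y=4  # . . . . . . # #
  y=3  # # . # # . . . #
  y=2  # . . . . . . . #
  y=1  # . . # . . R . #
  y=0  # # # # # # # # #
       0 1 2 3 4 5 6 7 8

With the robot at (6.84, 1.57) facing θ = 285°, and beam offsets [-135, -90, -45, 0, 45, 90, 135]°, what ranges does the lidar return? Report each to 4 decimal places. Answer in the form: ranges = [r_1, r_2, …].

ranges = [2.8600, 2.2023, 0.6582, 0.5901, 1.1400, 1.2009, 2.3200]

beam 1: φ=-135°, α=150°
  dir = (cos 150°, sin 150°) = (-0.8660, 0.5000); from cell (6,1)
  next x-line at t=0.9699, next y-line at t=0.8600; Δt_x=1.1547, Δt_y=2.0000
    y: enter (6,2) at t=0.8600
    x: enter (5,2) at t=0.9699
    x: enter (4,2) at t=2.1246
    y: enter (4,3) at t=2.8600 ← occupied
  → r_1 = 2.8600
beam 2: φ=-90°, α=195°
  dir = (cos 195°, sin 195°) = (-0.9659, -0.2588); from cell (6,1)
  next x-line at t=0.8696, next y-line at t=2.2023; Δt_x=1.0353, Δt_y=3.8637
    x: enter (5,1) at t=0.8696
    x: enter (4,1) at t=1.9049
    y: enter (4,0) at t=2.2023 ← occupied
  → r_2 = 2.2023
beam 3: φ=-45°, α=240°
  dir = (cos 240°, sin 240°) = (-0.5000, -0.8660); from cell (6,1)
  next x-line at t=1.6800, next y-line at t=0.6582; Δt_x=2.0000, Δt_y=1.1547
    y: enter (6,0) at t=0.6582 ← occupied
  → r_3 = 0.6582
beam 4: φ=0°, α=285°
  dir = (cos 285°, sin 285°) = (0.2588, -0.9659); from cell (6,1)
  next x-line at t=0.6182, next y-line at t=0.5901; Δt_x=3.8637, Δt_y=1.0353
    y: enter (6,0) at t=0.5901 ← occupied
  → r_4 = 0.5901
beam 5: φ=45°, α=330°
  dir = (cos 330°, sin 330°) = (0.8660, -0.5000); from cell (6,1)
  next x-line at t=0.1848, next y-line at t=1.1400; Δt_x=1.1547, Δt_y=2.0000
    x: enter (7,1) at t=0.1848
    y: enter (7,0) at t=1.1400 ← occupied
  → r_5 = 1.1400
beam 6: φ=90°, α=15°
  dir = (cos 15°, sin 15°) = (0.9659, 0.2588); from cell (6,1)
  next x-line at t=0.1656, next y-line at t=1.6614; Δt_x=1.0353, Δt_y=3.8637
    x: enter (7,1) at t=0.1656
    x: enter (8,1) at t=1.2009 ← occupied
  → r_6 = 1.2009
beam 7: φ=135°, α=60°
  dir = (cos 60°, sin 60°) = (0.5000, 0.8660); from cell (6,1)
  next x-line at t=0.3200, next y-line at t=0.4965; Δt_x=2.0000, Δt_y=1.1547
    x: enter (7,1) at t=0.3200
    y: enter (7,2) at t=0.4965
    y: enter (7,3) at t=1.6512
    x: enter (8,3) at t=2.3200 ← occupied
  → r_7 = 2.3200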